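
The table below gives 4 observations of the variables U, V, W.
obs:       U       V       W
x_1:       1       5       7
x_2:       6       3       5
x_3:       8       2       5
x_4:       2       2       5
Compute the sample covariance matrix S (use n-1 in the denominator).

Step 1 — column means:
  mean(U) = (1 + 6 + 8 + 2) / 4 = 17/4 = 4.25
  mean(V) = (5 + 3 + 2 + 2) / 4 = 12/4 = 3
  mean(W) = (7 + 5 + 5 + 5) / 4 = 22/4 = 5.5

Step 2 — sample covariance S[i,j] = (1/(n-1)) · Σ_k (x_{k,i} - mean_i) · (x_{k,j} - mean_j), with n-1 = 3.
  S[U,U] = ((-3.25)·(-3.25) + (1.75)·(1.75) + (3.75)·(3.75) + (-2.25)·(-2.25)) / 3 = 32.75/3 = 10.9167
  S[U,V] = ((-3.25)·(2) + (1.75)·(0) + (3.75)·(-1) + (-2.25)·(-1)) / 3 = -8/3 = -2.6667
  S[U,W] = ((-3.25)·(1.5) + (1.75)·(-0.5) + (3.75)·(-0.5) + (-2.25)·(-0.5)) / 3 = -6.5/3 = -2.1667
  S[V,V] = ((2)·(2) + (0)·(0) + (-1)·(-1) + (-1)·(-1)) / 3 = 6/3 = 2
  S[V,W] = ((2)·(1.5) + (0)·(-0.5) + (-1)·(-0.5) + (-1)·(-0.5)) / 3 = 4/3 = 1.3333
  S[W,W] = ((1.5)·(1.5) + (-0.5)·(-0.5) + (-0.5)·(-0.5) + (-0.5)·(-0.5)) / 3 = 3/3 = 1

S is symmetric (S[j,i] = S[i,j]). Assembling:

S = [[10.9167, -2.6667, -2.1667],
 [-2.6667, 2, 1.3333],
 [-2.1667, 1.3333, 1]]


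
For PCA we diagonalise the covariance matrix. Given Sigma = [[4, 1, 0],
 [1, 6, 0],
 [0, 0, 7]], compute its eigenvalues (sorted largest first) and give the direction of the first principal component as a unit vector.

Step 1 — characteristic polynomial p(λ) = det(λI - Sigma) = λ³ - tr·λ² + c_1·λ - det, where tr = trace, c_1 = sum of the principal 2×2 minors, det = det(Sigma):
  tr = 4 + 6 + 7 = 17,
  c_1 = (4·6 - (1)²) + (4·7 - (0)²) + (6·7 - (0)²) = 23 + 28 + 42 = 93,
  det = 4·(6·7 - (0)²) - (1)·((1)·7 - (0)·(0)) + (0)·((1)·(0) - 6·(0)) = 4·(42) - (1)·(7) + (0)·(0) = 161.
  So p(λ) = λ³ - 17λ² + 93λ - 161.
Step 2 — look for an integer root (rational root theorem: any rational root is an integer divisor of 161). Testing λ = 7:
  p(7) = 343 - 833 + 651 - 161 = 0  ✓
  Dividing out (λ - 7): p(λ) = (λ - 7)(λ² - 10λ + 23).
Step 3 — remaining eigenvalues from the quadratic λ² - 10λ + 23 = 0:
  Δ = 10² - 4·23 = 100 - 92 = 8,  λ = (10 ± √8)/2 = (10 ± 2.8284)/2 ≈ 6.4142 or 3.5858.
  Sorted: λ_1 = 7,  λ_2 = 6.4142,  λ_3 = 3.5858  (check: sum = 17 = tr ✓).

Step 4 — unit eigenvector for λ_1 = 7: v spans the null space of (Sigma - λ_1 I), whose rows are
  r_1 = (-3, 1, 0),  r_2 = (1, -1, 0),  r_3 = (0, 0, 0).
  v is orthogonal to every row, so take v ∝ r_1 × r_2 = ((1)·(0) - (0)·(-1), (0)·(1) - (-3)·(0), (-3)·(-1) - (1)·(1)) = (0, 0, 2).
  Rescale (divide by 2): u = (0, 0, 1).
  ||u|| = √((0)² + (0)² + (1)²) = √(1) = 1,  v_1 = u/||u|| ≈ (0, 0, 1) (||v_1|| = 1).

λ_1 = 7,  λ_2 = 6.4142,  λ_3 = 3.5858;  v_1 ≈ (0, 0, 1)


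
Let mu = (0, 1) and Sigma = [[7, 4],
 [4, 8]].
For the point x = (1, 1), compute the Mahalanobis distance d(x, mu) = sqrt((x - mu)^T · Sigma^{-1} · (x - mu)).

Step 1 — centre the observation: (x - mu) = (1, 0).

Step 2 — invert Sigma. det(Sigma) = 7·8 - (4)² = 40.
  Sigma^{-1} = (1/det) · [[d, -b], [-b, a]] = [[0.2, -0.1],
 [-0.1, 0.175]].

Step 3 — form the quadratic (x - mu)^T · Sigma^{-1} · (x - mu):
  Sigma^{-1} · (x - mu) = (0.2, -0.1).
  (x - mu)^T · [Sigma^{-1} · (x - mu)] = (1)·(0.2) + (0)·(-0.1) = 0.2.

Step 4 — take square root: d = √(0.2) ≈ 0.4472.

d(x, mu) = √(0.2) ≈ 0.4472


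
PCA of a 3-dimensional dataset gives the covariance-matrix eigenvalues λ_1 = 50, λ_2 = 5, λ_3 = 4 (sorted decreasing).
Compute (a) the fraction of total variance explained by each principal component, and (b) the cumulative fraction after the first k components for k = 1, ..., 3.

Step 1 — total variance = trace(Sigma) = Σ λ_i = 50 + 5 + 4 = 59.

Step 2 — fraction explained by component i = λ_i / Σ λ:
  PC1: 50/59 = 0.8475
  PC2: 5/59 = 0.0847
  PC3: 4/59 = 0.0678

Step 3 — cumulative fraction after k components = (λ_1 + ... + λ_k) / Σ λ:
  k = 1: 50/59 = 0.8475
  k = 2: (50 + 5)/59 = 55/59 = 0.9322
  k = 3: (50 + 5 + 4)/59 = 59/59 = 1

Summary (fraction, with percent):

explained: PC1 0.8475 (84.75%), PC2 0.0847 (8.47%), PC3 0.0678 (6.78%);  cumulative: 0.8475, 0.9322, 1


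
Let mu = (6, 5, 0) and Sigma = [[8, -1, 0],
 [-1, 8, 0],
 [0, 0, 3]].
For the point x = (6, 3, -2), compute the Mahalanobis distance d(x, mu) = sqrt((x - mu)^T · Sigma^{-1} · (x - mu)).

Step 1 — centre the observation: (x - mu) = (0, -2, -2).

Step 2 — invert Sigma (cofactor / det for 3×3, or solve directly):
  Sigma^{-1} = [[0.127, 0.0159, 0],
 [0.0159, 0.127, 0],
 [0, 0, 0.3333]].

Step 3 — form the quadratic (x - mu)^T · Sigma^{-1} · (x - mu):
  Sigma^{-1} · (x - mu) = (-0.0317, -0.254, -0.6667).
  (x - mu)^T · [Sigma^{-1} · (x - mu)] = (0)·(-0.0317) + (-2)·(-0.254) + (-2)·(-0.6667) = 1.8413.

Step 4 — take square root: d = √(1.8413) ≈ 1.3569.

d(x, mu) = √(1.8413) ≈ 1.3569


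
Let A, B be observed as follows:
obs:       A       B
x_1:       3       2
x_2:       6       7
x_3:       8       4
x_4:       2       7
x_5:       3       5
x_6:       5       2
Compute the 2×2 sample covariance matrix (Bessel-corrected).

Step 1 — column means:
  mean(A) = (3 + 6 + 8 + 2 + 3 + 5) / 6 = 27/6 = 4.5
  mean(B) = (2 + 7 + 4 + 7 + 5 + 2) / 6 = 27/6 = 4.5

Step 2 — sample covariance S[i,j] = (1/(n-1)) · Σ_k (x_{k,i} - mean_i) · (x_{k,j} - mean_j), with n-1 = 5.
  S[A,A] = ((-1.5)·(-1.5) + (1.5)·(1.5) + (3.5)·(3.5) + (-2.5)·(-2.5) + (-1.5)·(-1.5) + (0.5)·(0.5)) / 5 = 25.5/5 = 5.1
  S[A,B] = ((-1.5)·(-2.5) + (1.5)·(2.5) + (3.5)·(-0.5) + (-2.5)·(2.5) + (-1.5)·(0.5) + (0.5)·(-2.5)) / 5 = -2.5/5 = -0.5
  S[B,B] = ((-2.5)·(-2.5) + (2.5)·(2.5) + (-0.5)·(-0.5) + (2.5)·(2.5) + (0.5)·(0.5) + (-2.5)·(-2.5)) / 5 = 25.5/5 = 5.1

S is symmetric (S[j,i] = S[i,j]). Assembling:

S = [[5.1, -0.5],
 [-0.5, 5.1]]


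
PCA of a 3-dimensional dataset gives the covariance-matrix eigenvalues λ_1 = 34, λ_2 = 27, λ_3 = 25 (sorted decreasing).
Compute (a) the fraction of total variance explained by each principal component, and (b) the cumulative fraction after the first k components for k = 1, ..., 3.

Step 1 — total variance = trace(Sigma) = Σ λ_i = 34 + 27 + 25 = 86.

Step 2 — fraction explained by component i = λ_i / Σ λ:
  PC1: 34/86 = 0.3953
  PC2: 27/86 = 0.314
  PC3: 25/86 = 0.2907

Step 3 — cumulative fraction after k components = (λ_1 + ... + λ_k) / Σ λ:
  k = 1: 34/86 = 0.3953
  k = 2: (34 + 27)/86 = 61/86 = 0.7093
  k = 3: (34 + 27 + 25)/86 = 86/86 = 1

Summary (fraction, with percent):

explained: PC1 0.3953 (39.53%), PC2 0.314 (31.4%), PC3 0.2907 (29.07%);  cumulative: 0.3953, 0.7093, 1


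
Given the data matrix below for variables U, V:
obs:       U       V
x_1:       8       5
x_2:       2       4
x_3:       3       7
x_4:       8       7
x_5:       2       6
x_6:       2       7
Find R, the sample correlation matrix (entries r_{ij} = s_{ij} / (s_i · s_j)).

Step 1 — column means:
  mean(U) = (8 + 2 + 3 + 8 + 2 + 2) / 6 = 25/6 = 4.1667
  mean(V) = (5 + 4 + 7 + 7 + 6 + 7) / 6 = 36/6 = 6

Step 2 — sample variances and covariances s[i,j] = (1/(n-1)) · Σ_k (x_{k,i} - mean_i) · (x_{k,j} - mean_j), with n-1 = 5:
  s[U,U] = ((3.8333)·(3.8333) + (-2.1667)·(-2.1667) + (-1.1667)·(-1.1667) + (3.8333)·(3.8333) + (-2.1667)·(-2.1667) + (-2.1667)·(-2.1667)) / 5 = 44.8333/5 = 8.9667
  s[U,V] = ((3.8333)·(-1) + (-2.1667)·(-2) + (-1.1667)·(1) + (3.8333)·(1) + (-2.1667)·(0) + (-2.1667)·(1)) / 5 = 1/5 = 0.2
  s[V,V] = ((-1)·(-1) + (-2)·(-2) + (1)·(1) + (1)·(1) + (0)·(0) + (1)·(1)) / 5 = 8/5 = 1.6
  Sample standard deviations s_i = √(s[i,i]):
  s(U) = √(8.9667) = 2.9944
  s(V) = √(1.6) = 1.2649

Step 3 — r_{ij} = s_{ij} / (s_i · s_j):
  r[U,U] = 1 (diagonal).
  r[U,V] = 0.2 / (2.9944 · 1.2649) = 0.2 / 3.7877 = 0.0528
  r[V,V] = 1 (diagonal).

R is symmetric with unit diagonal. Assembling:

R = [[1, 0.0528],
 [0.0528, 1]]


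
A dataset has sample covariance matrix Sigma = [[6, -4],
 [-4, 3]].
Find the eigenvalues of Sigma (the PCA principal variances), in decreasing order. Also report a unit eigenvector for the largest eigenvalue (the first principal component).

Step 1 — characteristic polynomial of 2×2 Sigma:
  det(Sigma - λI) = λ² - trace · λ + det = 0.
  trace = 6 + 3 = 9, det = 6·3 - (-4)² = 2.
Step 2 — discriminant:
  Δ = trace² - 4·det = 81 - 8 = 73.
Step 3 — eigenvalues:
  λ = (trace ± √Δ)/2 = (9 ± 8.544)/2,
  λ_1 = 8.772,  λ_2 = 0.228.

Step 4 — unit eigenvector for λ_1: solve (Sigma - λ_1 I)v = 0. First row:
  (6 - 8.772)·v_x + (-4)·v_y = 0, i.e. (-2.772)·v_x + (-4)·v_y = 0,
  so v ∝ (b, λ_1 - a) = (-4, 2.772); multiply by -1 so the first entry is positive: u = (4, -2.772).
  ||u|| = √((4)² + (-2.772)²) = √(23.684) ≈ 4.8666,
  v_1 = u/||u|| ≈ (0.8219, -0.5696) (||v_1|| = 1).

λ_1 = 8.772,  λ_2 = 0.228;  v_1 ≈ (0.8219, -0.5696)


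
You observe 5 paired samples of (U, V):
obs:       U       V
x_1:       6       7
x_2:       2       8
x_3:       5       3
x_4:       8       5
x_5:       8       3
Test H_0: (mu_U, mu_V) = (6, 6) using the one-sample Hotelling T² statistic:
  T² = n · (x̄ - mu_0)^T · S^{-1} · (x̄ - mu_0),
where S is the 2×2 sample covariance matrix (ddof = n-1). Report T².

Step 1 — sample mean vector:
  mean(U) = (6 + 2 + 5 + 8 + 8) / 5 = 29/5 = 5.8
  mean(V) = (7 + 8 + 3 + 5 + 3) / 5 = 26/5 = 5.2
  x̄ = (5.8, 5.2),  deviation x̄ - mu_0 = (5.8, 5.2) - (6, 6) = (-0.2, -0.8).

Step 2 — sample covariance matrix, S[i,j] = (1/(n-1)) · Σ_k (x_{k,i} - mean_i) · (x_{k,j} - mean_j), divisor n-1 = 4:
  S[U,U] = ((0.2)·(0.2) + (-3.8)·(-3.8) + (-0.8)·(-0.8) + (2.2)·(2.2) + (2.2)·(2.2)) / 4 = 24.8/4 = 6.2
  S[U,V] = ((0.2)·(1.8) + (-3.8)·(2.8) + (-0.8)·(-2.2) + (2.2)·(-0.2) + (2.2)·(-2.2)) / 4 = -13.8/4 = -3.45
  S[V,V] = ((1.8)·(1.8) + (2.8)·(2.8) + (-2.2)·(-2.2) + (-0.2)·(-0.2) + (-2.2)·(-2.2)) / 4 = 20.8/4 = 5.2
  S = [[6.2, -3.45],
 [-3.45, 5.2]].

Step 3 — invert S. det(S) = 6.2·5.2 - (-3.45)² = 20.3375.
  S^{-1} = (1/det) · [[d, -b], [-b, a]] = [[0.2557, 0.1696],
 [0.1696, 0.3049]].

Step 4 — quadratic form (x̄ - mu_0)^T · S^{-1} · (x̄ - mu_0):
  S^{-1} · (x̄ - mu_0) = (-0.1868, -0.2778),
  (x̄ - mu_0)^T · [...] = (-0.2)·(-0.1868) + (-0.8)·(-0.2778) = 0.2596.

Step 5 — scale by n: T² = 5 · 0.2596 = 1.2981.

T² ≈ 1.2981


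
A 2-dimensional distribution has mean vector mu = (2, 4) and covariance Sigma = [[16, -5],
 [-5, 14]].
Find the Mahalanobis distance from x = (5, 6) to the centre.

Step 1 — centre the observation: (x - mu) = (3, 2).

Step 2 — invert Sigma. det(Sigma) = 16·14 - (-5)² = 199.
  Sigma^{-1} = (1/det) · [[d, -b], [-b, a]] = [[0.0704, 0.0251],
 [0.0251, 0.0804]].

Step 3 — form the quadratic (x - mu)^T · Sigma^{-1} · (x - mu):
  Sigma^{-1} · (x - mu) = (0.2613, 0.2362).
  (x - mu)^T · [Sigma^{-1} · (x - mu)] = (3)·(0.2613) + (2)·(0.2362) = 1.2563.

Step 4 — take square root: d = √(1.2563) ≈ 1.1208.

d(x, mu) = √(1.2563) ≈ 1.1208


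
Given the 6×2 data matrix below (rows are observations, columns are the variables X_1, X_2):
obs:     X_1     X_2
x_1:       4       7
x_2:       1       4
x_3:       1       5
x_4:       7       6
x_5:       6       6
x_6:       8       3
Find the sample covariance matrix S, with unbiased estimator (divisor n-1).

Step 1 — column means:
  mean(X_1) = (4 + 1 + 1 + 7 + 6 + 8) / 6 = 27/6 = 4.5
  mean(X_2) = (7 + 4 + 5 + 6 + 6 + 3) / 6 = 31/6 = 5.1667

Step 2 — sample covariance S[i,j] = (1/(n-1)) · Σ_k (x_{k,i} - mean_i) · (x_{k,j} - mean_j), with n-1 = 5.
  S[X_1,X_1] = ((-0.5)·(-0.5) + (-3.5)·(-3.5) + (-3.5)·(-3.5) + (2.5)·(2.5) + (1.5)·(1.5) + (3.5)·(3.5)) / 5 = 45.5/5 = 9.1
  S[X_1,X_2] = ((-0.5)·(1.8333) + (-3.5)·(-1.1667) + (-3.5)·(-0.1667) + (2.5)·(0.8333) + (1.5)·(0.8333) + (3.5)·(-2.1667)) / 5 = -0.5/5 = -0.1
  S[X_2,X_2] = ((1.8333)·(1.8333) + (-1.1667)·(-1.1667) + (-0.1667)·(-0.1667) + (0.8333)·(0.8333) + (0.8333)·(0.8333) + (-2.1667)·(-2.1667)) / 5 = 10.8333/5 = 2.1667

S is symmetric (S[j,i] = S[i,j]). Assembling:

S = [[9.1, -0.1],
 [-0.1, 2.1667]]


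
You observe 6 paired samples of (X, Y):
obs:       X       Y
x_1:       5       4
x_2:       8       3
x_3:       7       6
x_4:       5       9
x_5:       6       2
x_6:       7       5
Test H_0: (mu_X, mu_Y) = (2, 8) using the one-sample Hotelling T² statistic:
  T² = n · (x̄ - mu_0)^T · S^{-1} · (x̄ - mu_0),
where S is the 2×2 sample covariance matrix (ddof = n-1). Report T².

Step 1 — sample mean vector:
  mean(X) = (5 + 8 + 7 + 5 + 6 + 7) / 6 = 38/6 = 6.3333
  mean(Y) = (4 + 3 + 6 + 9 + 2 + 5) / 6 = 29/6 = 4.8333
  x̄ = (6.3333, 4.8333),  deviation x̄ - mu_0 = (6.3333, 4.8333) - (2, 8) = (4.3333, -3.1667).

Step 2 — sample covariance matrix, S[i,j] = (1/(n-1)) · Σ_k (x_{k,i} - mean_i) · (x_{k,j} - mean_j), divisor n-1 = 5:
  S[X,X] = ((-1.3333)·(-1.3333) + (1.6667)·(1.6667) + (0.6667)·(0.6667) + (-1.3333)·(-1.3333) + (-0.3333)·(-0.3333) + (0.6667)·(0.6667)) / 5 = 7.3333/5 = 1.4667
  S[X,Y] = ((-1.3333)·(-0.8333) + (1.6667)·(-1.8333) + (0.6667)·(1.1667) + (-1.3333)·(4.1667) + (-0.3333)·(-2.8333) + (0.6667)·(0.1667)) / 5 = -5.6667/5 = -1.1333
  S[Y,Y] = ((-0.8333)·(-0.8333) + (-1.8333)·(-1.8333) + (1.1667)·(1.1667) + (4.1667)·(4.1667) + (-2.8333)·(-2.8333) + (0.1667)·(0.1667)) / 5 = 30.8333/5 = 6.1667
  S = [[1.4667, -1.1333],
 [-1.1333, 6.1667]].

Step 3 — invert S. det(S) = 1.4667·6.1667 - (-1.1333)² = 7.76.
  S^{-1} = (1/det) · [[d, -b], [-b, a]] = [[0.7947, 0.146],
 [0.146, 0.189]].

Step 4 — quadratic form (x̄ - mu_0)^T · S^{-1} · (x̄ - mu_0):
  S^{-1} · (x̄ - mu_0) = (2.9811, 0.0344),
  (x̄ - mu_0)^T · [...] = (4.3333)·(2.9811) + (-3.1667)·(0.0344) = 12.8093.

Step 5 — scale by n: T² = 6 · 12.8093 = 76.8557.

T² ≈ 76.8557


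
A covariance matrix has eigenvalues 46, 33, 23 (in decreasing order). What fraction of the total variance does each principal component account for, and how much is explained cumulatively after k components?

Step 1 — total variance = trace(Sigma) = Σ λ_i = 46 + 33 + 23 = 102.

Step 2 — fraction explained by component i = λ_i / Σ λ:
  PC1: 46/102 = 0.451
  PC2: 33/102 = 0.3235
  PC3: 23/102 = 0.2255

Step 3 — cumulative fraction after k components = (λ_1 + ... + λ_k) / Σ λ:
  k = 1: 46/102 = 0.451
  k = 2: (46 + 33)/102 = 79/102 = 0.7745
  k = 3: (46 + 33 + 23)/102 = 102/102 = 1

Summary (fraction, with percent):

explained: PC1 0.451 (45.1%), PC2 0.3235 (32.35%), PC3 0.2255 (22.55%);  cumulative: 0.451, 0.7745, 1


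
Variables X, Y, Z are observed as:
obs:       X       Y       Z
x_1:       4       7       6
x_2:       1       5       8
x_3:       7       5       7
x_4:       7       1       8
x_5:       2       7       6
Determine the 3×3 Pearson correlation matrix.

Step 1 — column means:
  mean(X) = (4 + 1 + 7 + 7 + 2) / 5 = 21/5 = 4.2
  mean(Y) = (7 + 5 + 5 + 1 + 7) / 5 = 25/5 = 5
  mean(Z) = (6 + 8 + 7 + 8 + 6) / 5 = 35/5 = 7

Step 2 — sample variances and covariances s[i,j] = (1/(n-1)) · Σ_k (x_{k,i} - mean_i) · (x_{k,j} - mean_j), with n-1 = 4:
  s[X,X] = ((-0.2)·(-0.2) + (-3.2)·(-3.2) + (2.8)·(2.8) + (2.8)·(2.8) + (-2.2)·(-2.2)) / 4 = 30.8/4 = 7.7
  s[X,Y] = ((-0.2)·(2) + (-3.2)·(0) + (2.8)·(0) + (2.8)·(-4) + (-2.2)·(2)) / 4 = -16/4 = -4
  s[X,Z] = ((-0.2)·(-1) + (-3.2)·(1) + (2.8)·(0) + (2.8)·(1) + (-2.2)·(-1)) / 4 = 2/4 = 0.5
  s[Y,Y] = ((2)·(2) + (0)·(0) + (0)·(0) + (-4)·(-4) + (2)·(2)) / 4 = 24/4 = 6
  s[Y,Z] = ((2)·(-1) + (0)·(1) + (0)·(0) + (-4)·(1) + (2)·(-1)) / 4 = -8/4 = -2
  s[Z,Z] = ((-1)·(-1) + (1)·(1) + (0)·(0) + (1)·(1) + (-1)·(-1)) / 4 = 4/4 = 1
  Sample standard deviations s_i = √(s[i,i]):
  s(X) = √(7.7) = 2.7749
  s(Y) = √(6) = 2.4495
  s(Z) = √(1) = 1

Step 3 — r_{ij} = s_{ij} / (s_i · s_j):
  r[X,X] = 1 (diagonal).
  r[X,Y] = -4 / (2.7749 · 2.4495) = -4 / 6.7971 = -0.5885
  r[X,Z] = 0.5 / (2.7749 · 1) = 0.5 / 2.7749 = 0.1802
  r[Y,Y] = 1 (diagonal).
  r[Y,Z] = -2 / (2.4495 · 1) = -2 / 2.4495 = -0.8165
  r[Z,Z] = 1 (diagonal).

R is symmetric with unit diagonal. Assembling:

R = [[1, -0.5885, 0.1802],
 [-0.5885, 1, -0.8165],
 [0.1802, -0.8165, 1]]


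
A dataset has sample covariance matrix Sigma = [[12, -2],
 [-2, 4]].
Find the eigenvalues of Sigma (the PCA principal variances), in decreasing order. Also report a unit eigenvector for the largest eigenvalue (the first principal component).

Step 1 — characteristic polynomial of 2×2 Sigma:
  det(Sigma - λI) = λ² - trace · λ + det = 0.
  trace = 12 + 4 = 16, det = 12·4 - (-2)² = 44.
Step 2 — discriminant:
  Δ = trace² - 4·det = 256 - 176 = 80.
Step 3 — eigenvalues:
  λ = (trace ± √Δ)/2 = (16 ± 8.9443)/2,
  λ_1 = 12.4721,  λ_2 = 3.5279.

Step 4 — unit eigenvector for λ_1: solve (Sigma - λ_1 I)v = 0. First row:
  (12 - 12.4721)·v_x + (-2)·v_y = 0, i.e. (-0.4721)·v_x + (-2)·v_y = 0,
  so v ∝ (b, λ_1 - a) = (-2, 0.4721); multiply by -1 so the first entry is positive: u = (2, -0.4721).
  ||u|| = √((2)² + (-0.4721)²) = √(4.2229) ≈ 2.055,
  v_1 = u/||u|| ≈ (0.9732, -0.2298) (||v_1|| = 1).

λ_1 = 12.4721,  λ_2 = 3.5279;  v_1 ≈ (0.9732, -0.2298)


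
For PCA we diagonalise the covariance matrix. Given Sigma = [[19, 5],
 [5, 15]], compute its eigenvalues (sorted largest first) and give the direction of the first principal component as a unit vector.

Step 1 — characteristic polynomial of 2×2 Sigma:
  det(Sigma - λI) = λ² - trace · λ + det = 0.
  trace = 19 + 15 = 34, det = 19·15 - (5)² = 260.
Step 2 — discriminant:
  Δ = trace² - 4·det = 1156 - 1040 = 116.
Step 3 — eigenvalues:
  λ = (trace ± √Δ)/2 = (34 ± 10.7703)/2,
  λ_1 = 22.3852,  λ_2 = 11.6148.

Step 4 — unit eigenvector for λ_1: solve (Sigma - λ_1 I)v = 0. First row:
  (19 - 22.3852)·v_x + (5)·v_y = 0, i.e. (-3.3852)·v_x + (5)·v_y = 0,
  so v ∝ (b, λ_1 - a) = (5, 3.3852) = u.
  ||u|| = √((5)² + (3.3852)²) = √(36.4593) ≈ 6.0382,
  v_1 = u/||u|| ≈ (0.8281, 0.5606) (||v_1|| = 1).

λ_1 = 22.3852,  λ_2 = 11.6148;  v_1 ≈ (0.8281, 0.5606)


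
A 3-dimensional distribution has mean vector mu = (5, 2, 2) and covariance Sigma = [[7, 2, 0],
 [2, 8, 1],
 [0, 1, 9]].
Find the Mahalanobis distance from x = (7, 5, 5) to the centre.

Step 1 — centre the observation: (x - mu) = (2, 3, 3).

Step 2 — invert Sigma (cofactor / det for 3×3, or solve directly):
  Sigma^{-1} = [[0.154, -0.039, 0.0043],
 [-0.039, 0.1367, -0.0152],
 [0.0043, -0.0152, 0.1128]].

Step 3 — form the quadratic (x - mu)^T · Sigma^{-1} · (x - mu):
  Sigma^{-1} · (x - mu) = (0.2039, 0.2863, 0.3015).
  (x - mu)^T · [Sigma^{-1} · (x - mu)] = (2)·(0.2039) + (3)·(0.2863) + (3)·(0.3015) = 2.1714.

Step 4 — take square root: d = √(2.1714) ≈ 1.4736.

d(x, mu) = √(2.1714) ≈ 1.4736


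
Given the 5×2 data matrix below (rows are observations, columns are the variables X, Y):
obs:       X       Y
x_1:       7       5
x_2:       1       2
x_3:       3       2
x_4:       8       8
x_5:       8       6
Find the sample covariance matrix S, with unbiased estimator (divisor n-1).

Step 1 — column means:
  mean(X) = (7 + 1 + 3 + 8 + 8) / 5 = 27/5 = 5.4
  mean(Y) = (5 + 2 + 2 + 8 + 6) / 5 = 23/5 = 4.6

Step 2 — sample covariance S[i,j] = (1/(n-1)) · Σ_k (x_{k,i} - mean_i) · (x_{k,j} - mean_j), with n-1 = 4.
  S[X,X] = ((1.6)·(1.6) + (-4.4)·(-4.4) + (-2.4)·(-2.4) + (2.6)·(2.6) + (2.6)·(2.6)) / 4 = 41.2/4 = 10.3
  S[X,Y] = ((1.6)·(0.4) + (-4.4)·(-2.6) + (-2.4)·(-2.6) + (2.6)·(3.4) + (2.6)·(1.4)) / 4 = 30.8/4 = 7.7
  S[Y,Y] = ((0.4)·(0.4) + (-2.6)·(-2.6) + (-2.6)·(-2.6) + (3.4)·(3.4) + (1.4)·(1.4)) / 4 = 27.2/4 = 6.8

S is symmetric (S[j,i] = S[i,j]). Assembling:

S = [[10.3, 7.7],
 [7.7, 6.8]]


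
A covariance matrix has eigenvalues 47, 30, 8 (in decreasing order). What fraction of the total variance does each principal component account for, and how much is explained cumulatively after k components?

Step 1 — total variance = trace(Sigma) = Σ λ_i = 47 + 30 + 8 = 85.

Step 2 — fraction explained by component i = λ_i / Σ λ:
  PC1: 47/85 = 0.5529
  PC2: 30/85 = 0.3529
  PC3: 8/85 = 0.0941

Step 3 — cumulative fraction after k components = (λ_1 + ... + λ_k) / Σ λ:
  k = 1: 47/85 = 0.5529
  k = 2: (47 + 30)/85 = 77/85 = 0.9059
  k = 3: (47 + 30 + 8)/85 = 85/85 = 1

Summary (fraction, with percent):

explained: PC1 0.5529 (55.29%), PC2 0.3529 (35.29%), PC3 0.0941 (9.41%);  cumulative: 0.5529, 0.9059, 1


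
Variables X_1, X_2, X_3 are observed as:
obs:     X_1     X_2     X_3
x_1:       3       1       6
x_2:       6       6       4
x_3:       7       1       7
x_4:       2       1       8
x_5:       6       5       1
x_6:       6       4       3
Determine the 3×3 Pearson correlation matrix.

Step 1 — column means:
  mean(X_1) = (3 + 6 + 7 + 2 + 6 + 6) / 6 = 30/6 = 5
  mean(X_2) = (1 + 6 + 1 + 1 + 5 + 4) / 6 = 18/6 = 3
  mean(X_3) = (6 + 4 + 7 + 8 + 1 + 3) / 6 = 29/6 = 4.8333

Step 2 — sample variances and covariances s[i,j] = (1/(n-1)) · Σ_k (x_{k,i} - mean_i) · (x_{k,j} - mean_j), with n-1 = 5:
  s[X_1,X_1] = ((-2)·(-2) + (1)·(1) + (2)·(2) + (-3)·(-3) + (1)·(1) + (1)·(1)) / 5 = 20/5 = 4
  s[X_1,X_2] = ((-2)·(-2) + (1)·(3) + (2)·(-2) + (-3)·(-2) + (1)·(2) + (1)·(1)) / 5 = 12/5 = 2.4
  s[X_1,X_3] = ((-2)·(1.1667) + (1)·(-0.8333) + (2)·(2.1667) + (-3)·(3.1667) + (1)·(-3.8333) + (1)·(-1.8333)) / 5 = -14/5 = -2.8
  s[X_2,X_2] = ((-2)·(-2) + (3)·(3) + (-2)·(-2) + (-2)·(-2) + (2)·(2) + (1)·(1)) / 5 = 26/5 = 5.2
  s[X_2,X_3] = ((-2)·(1.1667) + (3)·(-0.8333) + (-2)·(2.1667) + (-2)·(3.1667) + (2)·(-3.8333) + (1)·(-1.8333)) / 5 = -25/5 = -5
  s[X_3,X_3] = ((1.1667)·(1.1667) + (-0.8333)·(-0.8333) + (2.1667)·(2.1667) + (3.1667)·(3.1667) + (-3.8333)·(-3.8333) + (-1.8333)·(-1.8333)) / 5 = 34.8333/5 = 6.9667
  Sample standard deviations s_i = √(s[i,i]):
  s(X_1) = √(4) = 2
  s(X_2) = √(5.2) = 2.2804
  s(X_3) = √(6.9667) = 2.6394

Step 3 — r_{ij} = s_{ij} / (s_i · s_j):
  r[X_1,X_1] = 1 (diagonal).
  r[X_1,X_2] = 2.4 / (2 · 2.2804) = 2.4 / 4.5607 = 0.5262
  r[X_1,X_3] = -2.8 / (2 · 2.6394) = -2.8 / 5.2789 = -0.5304
  r[X_2,X_2] = 1 (diagonal).
  r[X_2,X_3] = -5 / (2.2804 · 2.6394) = -5 / 6.0189 = -0.8307
  r[X_3,X_3] = 1 (diagonal).

R is symmetric with unit diagonal. Assembling:

R = [[1, 0.5262, -0.5304],
 [0.5262, 1, -0.8307],
 [-0.5304, -0.8307, 1]]


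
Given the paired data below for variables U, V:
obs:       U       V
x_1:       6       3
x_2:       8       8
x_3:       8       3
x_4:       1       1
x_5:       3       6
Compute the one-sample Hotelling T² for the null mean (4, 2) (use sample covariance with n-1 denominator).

Step 1 — sample mean vector:
  mean(U) = (6 + 8 + 8 + 1 + 3) / 5 = 26/5 = 5.2
  mean(V) = (3 + 8 + 3 + 1 + 6) / 5 = 21/5 = 4.2
  x̄ = (5.2, 4.2),  deviation x̄ - mu_0 = (5.2, 4.2) - (4, 2) = (1.2, 2.2).

Step 2 — sample covariance matrix, S[i,j] = (1/(n-1)) · Σ_k (x_{k,i} - mean_i) · (x_{k,j} - mean_j), divisor n-1 = 4:
  S[U,U] = ((0.8)·(0.8) + (2.8)·(2.8) + (2.8)·(2.8) + (-4.2)·(-4.2) + (-2.2)·(-2.2)) / 4 = 38.8/4 = 9.7
  S[U,V] = ((0.8)·(-1.2) + (2.8)·(3.8) + (2.8)·(-1.2) + (-4.2)·(-3.2) + (-2.2)·(1.8)) / 4 = 15.8/4 = 3.95
  S[V,V] = ((-1.2)·(-1.2) + (3.8)·(3.8) + (-1.2)·(-1.2) + (-3.2)·(-3.2) + (1.8)·(1.8)) / 4 = 30.8/4 = 7.7
  S = [[9.7, 3.95],
 [3.95, 7.7]].

Step 3 — invert S. det(S) = 9.7·7.7 - (3.95)² = 59.0875.
  S^{-1} = (1/det) · [[d, -b], [-b, a]] = [[0.1303, -0.0669],
 [-0.0669, 0.1642]].

Step 4 — quadratic form (x̄ - mu_0)^T · S^{-1} · (x̄ - mu_0):
  S^{-1} · (x̄ - mu_0) = (0.0093, 0.2809),
  (x̄ - mu_0)^T · [...] = (1.2)·(0.0093) + (2.2)·(0.2809) = 0.6292.

Step 5 — scale by n: T² = 5 · 0.6292 = 3.1462.

T² ≈ 3.1462


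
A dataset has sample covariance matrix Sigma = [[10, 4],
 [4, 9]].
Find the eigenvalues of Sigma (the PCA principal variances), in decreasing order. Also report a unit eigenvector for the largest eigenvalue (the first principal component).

Step 1 — characteristic polynomial of 2×2 Sigma:
  det(Sigma - λI) = λ² - trace · λ + det = 0.
  trace = 10 + 9 = 19, det = 10·9 - (4)² = 74.
Step 2 — discriminant:
  Δ = trace² - 4·det = 361 - 296 = 65.
Step 3 — eigenvalues:
  λ = (trace ± √Δ)/2 = (19 ± 8.0623)/2,
  λ_1 = 13.5311,  λ_2 = 5.4689.

Step 4 — unit eigenvector for λ_1: solve (Sigma - λ_1 I)v = 0. First row:
  (10 - 13.5311)·v_x + (4)·v_y = 0, i.e. (-3.5311)·v_x + (4)·v_y = 0,
  so v ∝ (b, λ_1 - a) = (4, 3.5311) = u.
  ||u|| = √((4)² + (3.5311)²) = √(28.4689) ≈ 5.3356,
  v_1 = u/||u|| ≈ (0.7497, 0.6618) (||v_1|| = 1).

λ_1 = 13.5311,  λ_2 = 5.4689;  v_1 ≈ (0.7497, 0.6618)


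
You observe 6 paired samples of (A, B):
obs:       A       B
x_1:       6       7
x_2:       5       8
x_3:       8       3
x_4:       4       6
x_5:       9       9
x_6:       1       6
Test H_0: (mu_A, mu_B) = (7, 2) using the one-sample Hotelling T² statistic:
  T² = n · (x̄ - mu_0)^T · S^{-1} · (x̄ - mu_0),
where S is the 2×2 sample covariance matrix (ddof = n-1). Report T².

Step 1 — sample mean vector:
  mean(A) = (6 + 5 + 8 + 4 + 9 + 1) / 6 = 33/6 = 5.5
  mean(B) = (7 + 8 + 3 + 6 + 9 + 6) / 6 = 39/6 = 6.5
  x̄ = (5.5, 6.5),  deviation x̄ - mu_0 = (5.5, 6.5) - (7, 2) = (-1.5, 4.5).

Step 2 — sample covariance matrix, S[i,j] = (1/(n-1)) · Σ_k (x_{k,i} - mean_i) · (x_{k,j} - mean_j), divisor n-1 = 5:
  S[A,A] = ((0.5)·(0.5) + (-0.5)·(-0.5) + (2.5)·(2.5) + (-1.5)·(-1.5) + (3.5)·(3.5) + (-4.5)·(-4.5)) / 5 = 41.5/5 = 8.3
  S[A,B] = ((0.5)·(0.5) + (-0.5)·(1.5) + (2.5)·(-3.5) + (-1.5)·(-0.5) + (3.5)·(2.5) + (-4.5)·(-0.5)) / 5 = 2.5/5 = 0.5
  S[B,B] = ((0.5)·(0.5) + (1.5)·(1.5) + (-3.5)·(-3.5) + (-0.5)·(-0.5) + (2.5)·(2.5) + (-0.5)·(-0.5)) / 5 = 21.5/5 = 4.3
  S = [[8.3, 0.5],
 [0.5, 4.3]].

Step 3 — invert S. det(S) = 8.3·4.3 - (0.5)² = 35.44.
  S^{-1} = (1/det) · [[d, -b], [-b, a]] = [[0.1213, -0.0141],
 [-0.0141, 0.2342]].

Step 4 — quadratic form (x̄ - mu_0)^T · S^{-1} · (x̄ - mu_0):
  S^{-1} · (x̄ - mu_0) = (-0.2455, 1.0751),
  (x̄ - mu_0)^T · [...] = (-1.5)·(-0.2455) + (4.5)·(1.0751) = 5.206.

Step 5 — scale by n: T² = 6 · 5.206 = 31.2359.

T² ≈ 31.2359


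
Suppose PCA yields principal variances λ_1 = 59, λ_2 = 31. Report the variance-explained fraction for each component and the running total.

Step 1 — total variance = trace(Sigma) = Σ λ_i = 59 + 31 = 90.

Step 2 — fraction explained by component i = λ_i / Σ λ:
  PC1: 59/90 = 0.6556
  PC2: 31/90 = 0.3444

Step 3 — cumulative fraction after k components = (λ_1 + ... + λ_k) / Σ λ:
  k = 1: 59/90 = 0.6556
  k = 2: (59 + 31)/90 = 90/90 = 1

Summary (fraction, with percent):

explained: PC1 0.6556 (65.56%), PC2 0.3444 (34.44%);  cumulative: 0.6556, 1


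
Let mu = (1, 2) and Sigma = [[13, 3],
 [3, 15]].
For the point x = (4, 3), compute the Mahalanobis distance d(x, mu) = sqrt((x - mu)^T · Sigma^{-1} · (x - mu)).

Step 1 — centre the observation: (x - mu) = (3, 1).

Step 2 — invert Sigma. det(Sigma) = 13·15 - (3)² = 186.
  Sigma^{-1} = (1/det) · [[d, -b], [-b, a]] = [[0.0806, -0.0161],
 [-0.0161, 0.0699]].

Step 3 — form the quadratic (x - mu)^T · Sigma^{-1} · (x - mu):
  Sigma^{-1} · (x - mu) = (0.2258, 0.0215).
  (x - mu)^T · [Sigma^{-1} · (x - mu)] = (3)·(0.2258) + (1)·(0.0215) = 0.6989.

Step 4 — take square root: d = √(0.6989) ≈ 0.836.

d(x, mu) = √(0.6989) ≈ 0.836


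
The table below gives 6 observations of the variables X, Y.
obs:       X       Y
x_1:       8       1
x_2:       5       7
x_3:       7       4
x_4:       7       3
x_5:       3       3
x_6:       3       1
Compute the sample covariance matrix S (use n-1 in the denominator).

Step 1 — column means:
  mean(X) = (8 + 5 + 7 + 7 + 3 + 3) / 6 = 33/6 = 5.5
  mean(Y) = (1 + 7 + 4 + 3 + 3 + 1) / 6 = 19/6 = 3.1667

Step 2 — sample covariance S[i,j] = (1/(n-1)) · Σ_k (x_{k,i} - mean_i) · (x_{k,j} - mean_j), with n-1 = 5.
  S[X,X] = ((2.5)·(2.5) + (-0.5)·(-0.5) + (1.5)·(1.5) + (1.5)·(1.5) + (-2.5)·(-2.5) + (-2.5)·(-2.5)) / 5 = 23.5/5 = 4.7
  S[X,Y] = ((2.5)·(-2.1667) + (-0.5)·(3.8333) + (1.5)·(0.8333) + (1.5)·(-0.1667) + (-2.5)·(-0.1667) + (-2.5)·(-2.1667)) / 5 = -0.5/5 = -0.1
  S[Y,Y] = ((-2.1667)·(-2.1667) + (3.8333)·(3.8333) + (0.8333)·(0.8333) + (-0.1667)·(-0.1667) + (-0.1667)·(-0.1667) + (-2.1667)·(-2.1667)) / 5 = 24.8333/5 = 4.9667

S is symmetric (S[j,i] = S[i,j]). Assembling:

S = [[4.7, -0.1],
 [-0.1, 4.9667]]


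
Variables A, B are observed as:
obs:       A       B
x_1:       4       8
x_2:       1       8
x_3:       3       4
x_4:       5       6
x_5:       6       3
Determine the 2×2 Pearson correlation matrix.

Step 1 — column means:
  mean(A) = (4 + 1 + 3 + 5 + 6) / 5 = 19/5 = 3.8
  mean(B) = (8 + 8 + 4 + 6 + 3) / 5 = 29/5 = 5.8

Step 2 — sample variances and covariances s[i,j] = (1/(n-1)) · Σ_k (x_{k,i} - mean_i) · (x_{k,j} - mean_j), with n-1 = 4:
  s[A,A] = ((0.2)·(0.2) + (-2.8)·(-2.8) + (-0.8)·(-0.8) + (1.2)·(1.2) + (2.2)·(2.2)) / 4 = 14.8/4 = 3.7
  s[A,B] = ((0.2)·(2.2) + (-2.8)·(2.2) + (-0.8)·(-1.8) + (1.2)·(0.2) + (2.2)·(-2.8)) / 4 = -10.2/4 = -2.55
  s[B,B] = ((2.2)·(2.2) + (2.2)·(2.2) + (-1.8)·(-1.8) + (0.2)·(0.2) + (-2.8)·(-2.8)) / 4 = 20.8/4 = 5.2
  Sample standard deviations s_i = √(s[i,i]):
  s(A) = √(3.7) = 1.9235
  s(B) = √(5.2) = 2.2804

Step 3 — r_{ij} = s_{ij} / (s_i · s_j):
  r[A,A] = 1 (diagonal).
  r[A,B] = -2.55 / (1.9235 · 2.2804) = -2.55 / 4.3863 = -0.5813
  r[B,B] = 1 (diagonal).

R is symmetric with unit diagonal. Assembling:

R = [[1, -0.5813],
 [-0.5813, 1]]


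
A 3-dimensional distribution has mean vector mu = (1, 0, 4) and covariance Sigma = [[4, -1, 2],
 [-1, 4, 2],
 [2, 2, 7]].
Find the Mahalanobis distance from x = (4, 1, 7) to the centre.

Step 1 — centre the observation: (x - mu) = (3, 1, 3).

Step 2 — invert Sigma (cofactor / det for 3×3, or solve directly):
  Sigma^{-1} = [[0.3692, 0.1692, -0.1538],
 [0.1692, 0.3692, -0.1538],
 [-0.1538, -0.1538, 0.2308]].

Step 3 — form the quadratic (x - mu)^T · Sigma^{-1} · (x - mu):
  Sigma^{-1} · (x - mu) = (0.8154, 0.4154, 0.0769).
  (x - mu)^T · [Sigma^{-1} · (x - mu)] = (3)·(0.8154) + (1)·(0.4154) + (3)·(0.0769) = 3.0923.

Step 4 — take square root: d = √(3.0923) ≈ 1.7585.

d(x, mu) = √(3.0923) ≈ 1.7585


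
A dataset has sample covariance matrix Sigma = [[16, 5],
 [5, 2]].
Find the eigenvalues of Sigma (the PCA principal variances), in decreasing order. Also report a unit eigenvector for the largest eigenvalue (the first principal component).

Step 1 — characteristic polynomial of 2×2 Sigma:
  det(Sigma - λI) = λ² - trace · λ + det = 0.
  trace = 16 + 2 = 18, det = 16·2 - (5)² = 7.
Step 2 — discriminant:
  Δ = trace² - 4·det = 324 - 28 = 296.
Step 3 — eigenvalues:
  λ = (trace ± √Δ)/2 = (18 ± 17.2047)/2,
  λ_1 = 17.6023,  λ_2 = 0.3977.

Step 4 — unit eigenvector for λ_1: solve (Sigma - λ_1 I)v = 0. First row:
  (16 - 17.6023)·v_x + (5)·v_y = 0, i.e. (-1.6023)·v_x + (5)·v_y = 0,
  so v ∝ (b, λ_1 - a) = (5, 1.6023) = u.
  ||u|| = √((5)² + (1.6023)²) = √(27.5674) ≈ 5.2505,
  v_1 = u/||u|| ≈ (0.9523, 0.3052) (||v_1|| = 1).

λ_1 = 17.6023,  λ_2 = 0.3977;  v_1 ≈ (0.9523, 0.3052)


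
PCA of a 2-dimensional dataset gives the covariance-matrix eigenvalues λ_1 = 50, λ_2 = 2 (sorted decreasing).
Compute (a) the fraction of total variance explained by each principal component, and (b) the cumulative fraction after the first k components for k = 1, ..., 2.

Step 1 — total variance = trace(Sigma) = Σ λ_i = 50 + 2 = 52.

Step 2 — fraction explained by component i = λ_i / Σ λ:
  PC1: 50/52 = 0.9615
  PC2: 2/52 = 0.0385

Step 3 — cumulative fraction after k components = (λ_1 + ... + λ_k) / Σ λ:
  k = 1: 50/52 = 0.9615
  k = 2: (50 + 2)/52 = 52/52 = 1

Summary (fraction, with percent):

explained: PC1 0.9615 (96.15%), PC2 0.0385 (3.85%);  cumulative: 0.9615, 1


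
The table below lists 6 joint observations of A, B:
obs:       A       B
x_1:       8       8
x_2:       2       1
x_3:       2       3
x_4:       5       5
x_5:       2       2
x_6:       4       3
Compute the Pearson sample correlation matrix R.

Step 1 — column means:
  mean(A) = (8 + 2 + 2 + 5 + 2 + 4) / 6 = 23/6 = 3.8333
  mean(B) = (8 + 1 + 3 + 5 + 2 + 3) / 6 = 22/6 = 3.6667

Step 2 — sample variances and covariances s[i,j] = (1/(n-1)) · Σ_k (x_{k,i} - mean_i) · (x_{k,j} - mean_j), with n-1 = 5:
  s[A,A] = ((4.1667)·(4.1667) + (-1.8333)·(-1.8333) + (-1.8333)·(-1.8333) + (1.1667)·(1.1667) + (-1.8333)·(-1.8333) + (0.1667)·(0.1667)) / 5 = 28.8333/5 = 5.7667
  s[A,B] = ((4.1667)·(4.3333) + (-1.8333)·(-2.6667) + (-1.8333)·(-0.6667) + (1.1667)·(1.3333) + (-1.8333)·(-1.6667) + (0.1667)·(-0.6667)) / 5 = 28.6667/5 = 5.7333
  s[B,B] = ((4.3333)·(4.3333) + (-2.6667)·(-2.6667) + (-0.6667)·(-0.6667) + (1.3333)·(1.3333) + (-1.6667)·(-1.6667) + (-0.6667)·(-0.6667)) / 5 = 31.3333/5 = 6.2667
  Sample standard deviations s_i = √(s[i,i]):
  s(A) = √(5.7667) = 2.4014
  s(B) = √(6.2667) = 2.5033

Step 3 — r_{ij} = s_{ij} / (s_i · s_j):
  r[A,A] = 1 (diagonal).
  r[A,B] = 5.7333 / (2.4014 · 2.5033) = 5.7333 / 6.0115 = 0.9537
  r[B,B] = 1 (diagonal).

R is symmetric with unit diagonal. Assembling:

R = [[1, 0.9537],
 [0.9537, 1]]


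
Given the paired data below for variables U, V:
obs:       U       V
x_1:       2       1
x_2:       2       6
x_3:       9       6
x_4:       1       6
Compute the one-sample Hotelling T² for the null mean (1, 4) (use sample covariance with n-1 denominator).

Step 1 — sample mean vector:
  mean(U) = (2 + 2 + 9 + 1) / 4 = 14/4 = 3.5
  mean(V) = (1 + 6 + 6 + 6) / 4 = 19/4 = 4.75
  x̄ = (3.5, 4.75),  deviation x̄ - mu_0 = (3.5, 4.75) - (1, 4) = (2.5, 0.75).

Step 2 — sample covariance matrix, S[i,j] = (1/(n-1)) · Σ_k (x_{k,i} - mean_i) · (x_{k,j} - mean_j), divisor n-1 = 3:
  S[U,U] = ((-1.5)·(-1.5) + (-1.5)·(-1.5) + (5.5)·(5.5) + (-2.5)·(-2.5)) / 3 = 41/3 = 13.6667
  S[U,V] = ((-1.5)·(-3.75) + (-1.5)·(1.25) + (5.5)·(1.25) + (-2.5)·(1.25)) / 3 = 7.5/3 = 2.5
  S[V,V] = ((-3.75)·(-3.75) + (1.25)·(1.25) + (1.25)·(1.25) + (1.25)·(1.25)) / 3 = 18.75/3 = 6.25
  S = [[13.6667, 2.5],
 [2.5, 6.25]].

Step 3 — invert S. det(S) = 13.6667·6.25 - (2.5)² = 79.1667.
  S^{-1} = (1/det) · [[d, -b], [-b, a]] = [[0.0789, -0.0316],
 [-0.0316, 0.1726]].

Step 4 — quadratic form (x̄ - mu_0)^T · S^{-1} · (x̄ - mu_0):
  S^{-1} · (x̄ - mu_0) = (0.1737, 0.0505),
  (x̄ - mu_0)^T · [...] = (2.5)·(0.1737) + (0.75)·(0.0505) = 0.4721.

Step 5 — scale by n: T² = 4 · 0.4721 = 1.8884.

T² ≈ 1.8884


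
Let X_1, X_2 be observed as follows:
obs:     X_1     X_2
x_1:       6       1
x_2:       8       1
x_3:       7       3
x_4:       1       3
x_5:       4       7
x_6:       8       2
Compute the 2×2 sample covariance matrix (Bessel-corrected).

Step 1 — column means:
  mean(X_1) = (6 + 8 + 7 + 1 + 4 + 8) / 6 = 34/6 = 5.6667
  mean(X_2) = (1 + 1 + 3 + 3 + 7 + 2) / 6 = 17/6 = 2.8333

Step 2 — sample covariance S[i,j] = (1/(n-1)) · Σ_k (x_{k,i} - mean_i) · (x_{k,j} - mean_j), with n-1 = 5.
  S[X_1,X_1] = ((0.3333)·(0.3333) + (2.3333)·(2.3333) + (1.3333)·(1.3333) + (-4.6667)·(-4.6667) + (-1.6667)·(-1.6667) + (2.3333)·(2.3333)) / 5 = 37.3333/5 = 7.4667
  S[X_1,X_2] = ((0.3333)·(-1.8333) + (2.3333)·(-1.8333) + (1.3333)·(0.1667) + (-4.6667)·(0.1667) + (-1.6667)·(4.1667) + (2.3333)·(-0.8333)) / 5 = -14.3333/5 = -2.8667
  S[X_2,X_2] = ((-1.8333)·(-1.8333) + (-1.8333)·(-1.8333) + (0.1667)·(0.1667) + (0.1667)·(0.1667) + (4.1667)·(4.1667) + (-0.8333)·(-0.8333)) / 5 = 24.8333/5 = 4.9667

S is symmetric (S[j,i] = S[i,j]). Assembling:

S = [[7.4667, -2.8667],
 [-2.8667, 4.9667]]


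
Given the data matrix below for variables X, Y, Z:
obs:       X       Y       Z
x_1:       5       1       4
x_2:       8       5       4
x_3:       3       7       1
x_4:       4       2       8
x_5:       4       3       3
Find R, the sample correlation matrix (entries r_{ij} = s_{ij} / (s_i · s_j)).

Step 1 — column means:
  mean(X) = (5 + 8 + 3 + 4 + 4) / 5 = 24/5 = 4.8
  mean(Y) = (1 + 5 + 7 + 2 + 3) / 5 = 18/5 = 3.6
  mean(Z) = (4 + 4 + 1 + 8 + 3) / 5 = 20/5 = 4

Step 2 — sample variances and covariances s[i,j] = (1/(n-1)) · Σ_k (x_{k,i} - mean_i) · (x_{k,j} - mean_j), with n-1 = 4:
  s[X,X] = ((0.2)·(0.2) + (3.2)·(3.2) + (-1.8)·(-1.8) + (-0.8)·(-0.8) + (-0.8)·(-0.8)) / 4 = 14.8/4 = 3.7
  s[X,Y] = ((0.2)·(-2.6) + (3.2)·(1.4) + (-1.8)·(3.4) + (-0.8)·(-1.6) + (-0.8)·(-0.6)) / 4 = -0.4/4 = -0.1
  s[X,Z] = ((0.2)·(0) + (3.2)·(0) + (-1.8)·(-3) + (-0.8)·(4) + (-0.8)·(-1)) / 4 = 3/4 = 0.75
  s[Y,Y] = ((-2.6)·(-2.6) + (1.4)·(1.4) + (3.4)·(3.4) + (-1.6)·(-1.6) + (-0.6)·(-0.6)) / 4 = 23.2/4 = 5.8
  s[Y,Z] = ((-2.6)·(0) + (1.4)·(0) + (3.4)·(-3) + (-1.6)·(4) + (-0.6)·(-1)) / 4 = -16/4 = -4
  s[Z,Z] = ((0)·(0) + (0)·(0) + (-3)·(-3) + (4)·(4) + (-1)·(-1)) / 4 = 26/4 = 6.5
  Sample standard deviations s_i = √(s[i,i]):
  s(X) = √(3.7) = 1.9235
  s(Y) = √(5.8) = 2.4083
  s(Z) = √(6.5) = 2.5495

Step 3 — r_{ij} = s_{ij} / (s_i · s_j):
  r[X,X] = 1 (diagonal).
  r[X,Y] = -0.1 / (1.9235 · 2.4083) = -0.1 / 4.6325 = -0.0216
  r[X,Z] = 0.75 / (1.9235 · 2.5495) = 0.75 / 4.9041 = 0.1529
  r[Y,Y] = 1 (diagonal).
  r[Y,Z] = -4 / (2.4083 · 2.5495) = -4 / 6.14 = -0.6515
  r[Z,Z] = 1 (diagonal).

R is symmetric with unit diagonal. Assembling:

R = [[1, -0.0216, 0.1529],
 [-0.0216, 1, -0.6515],
 [0.1529, -0.6515, 1]]


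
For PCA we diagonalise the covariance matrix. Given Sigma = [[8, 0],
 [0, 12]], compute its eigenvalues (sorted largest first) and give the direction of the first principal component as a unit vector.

Step 1 — characteristic polynomial of 2×2 Sigma:
  det(Sigma - λI) = λ² - trace · λ + det = 0.
  trace = 8 + 12 = 20, det = 8·12 - (0)² = 96.
Step 2 — discriminant:
  Δ = trace² - 4·det = 400 - 384 = 16.
Step 3 — eigenvalues:
  λ = (trace ± √Δ)/2 = (20 ± 4)/2,
  λ_1 = 12,  λ_2 = 8.

Step 4 — unit eigenvector for λ_1: Sigma is diagonal, so its eigenvectors are the coordinate axes. λ_1 = 12 is the diagonal entry on the second coordinate axis, hence
  v_1 = (0, 1) (||v_1|| = 1).

λ_1 = 12,  λ_2 = 8;  v_1 ≈ (0, 1)


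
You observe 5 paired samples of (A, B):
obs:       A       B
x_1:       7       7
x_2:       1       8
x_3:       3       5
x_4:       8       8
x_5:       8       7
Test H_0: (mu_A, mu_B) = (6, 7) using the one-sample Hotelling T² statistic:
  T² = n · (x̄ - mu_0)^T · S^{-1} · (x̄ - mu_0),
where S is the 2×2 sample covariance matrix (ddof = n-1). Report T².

Step 1 — sample mean vector:
  mean(A) = (7 + 1 + 3 + 8 + 8) / 5 = 27/5 = 5.4
  mean(B) = (7 + 8 + 5 + 8 + 7) / 5 = 35/5 = 7
  x̄ = (5.4, 7),  deviation x̄ - mu_0 = (5.4, 7) - (6, 7) = (-0.6, 0).

Step 2 — sample covariance matrix, S[i,j] = (1/(n-1)) · Σ_k (x_{k,i} - mean_i) · (x_{k,j} - mean_j), divisor n-1 = 4:
  S[A,A] = ((1.6)·(1.6) + (-4.4)·(-4.4) + (-2.4)·(-2.4) + (2.6)·(2.6) + (2.6)·(2.6)) / 4 = 41.2/4 = 10.3
  S[A,B] = ((1.6)·(0) + (-4.4)·(1) + (-2.4)·(-2) + (2.6)·(1) + (2.6)·(0)) / 4 = 3/4 = 0.75
  S[B,B] = ((0)·(0) + (1)·(1) + (-2)·(-2) + (1)·(1) + (0)·(0)) / 4 = 6/4 = 1.5
  S = [[10.3, 0.75],
 [0.75, 1.5]].

Step 3 — invert S. det(S) = 10.3·1.5 - (0.75)² = 14.8875.
  S^{-1} = (1/det) · [[d, -b], [-b, a]] = [[0.1008, -0.0504],
 [-0.0504, 0.6919]].

Step 4 — quadratic form (x̄ - mu_0)^T · S^{-1} · (x̄ - mu_0):
  S^{-1} · (x̄ - mu_0) = (-0.0605, 0.0302),
  (x̄ - mu_0)^T · [...] = (-0.6)·(-0.0605) + (0)·(0.0302) = 0.0363.

Step 5 — scale by n: T² = 5 · 0.0363 = 0.1814.

T² ≈ 0.1814


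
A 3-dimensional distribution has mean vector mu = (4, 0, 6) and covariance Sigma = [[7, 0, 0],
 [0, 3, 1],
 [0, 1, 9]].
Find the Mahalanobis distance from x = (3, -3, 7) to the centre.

Step 1 — centre the observation: (x - mu) = (-1, -3, 1).

Step 2 — invert Sigma (cofactor / det for 3×3, or solve directly):
  Sigma^{-1} = [[0.1429, 0, 0],
 [0, 0.3462, -0.0385],
 [0, -0.0385, 0.1154]].

Step 3 — form the quadratic (x - mu)^T · Sigma^{-1} · (x - mu):
  Sigma^{-1} · (x - mu) = (-0.1429, -1.0769, 0.2308).
  (x - mu)^T · [Sigma^{-1} · (x - mu)] = (-1)·(-0.1429) + (-3)·(-1.0769) + (1)·(0.2308) = 3.6044.

Step 4 — take square root: d = √(3.6044) ≈ 1.8985.

d(x, mu) = √(3.6044) ≈ 1.8985
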